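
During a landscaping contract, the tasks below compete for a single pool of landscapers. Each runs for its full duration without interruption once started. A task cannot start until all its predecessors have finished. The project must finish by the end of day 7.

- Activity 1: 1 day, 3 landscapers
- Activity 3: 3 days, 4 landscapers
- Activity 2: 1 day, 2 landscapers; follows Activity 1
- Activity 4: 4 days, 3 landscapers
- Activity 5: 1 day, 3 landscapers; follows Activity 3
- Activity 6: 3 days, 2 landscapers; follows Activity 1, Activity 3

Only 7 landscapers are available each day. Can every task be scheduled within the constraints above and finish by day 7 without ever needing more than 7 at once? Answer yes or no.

Schedule Activity 1@1, Activity 3@1, Activity 2@2, Activity 4@3, Activity 5@4, Activity 6@5: d1:7  d2:6  d3:7  d4:6  d5:5  d6:5  d7:2 — peak 7 ≤ 7.

yes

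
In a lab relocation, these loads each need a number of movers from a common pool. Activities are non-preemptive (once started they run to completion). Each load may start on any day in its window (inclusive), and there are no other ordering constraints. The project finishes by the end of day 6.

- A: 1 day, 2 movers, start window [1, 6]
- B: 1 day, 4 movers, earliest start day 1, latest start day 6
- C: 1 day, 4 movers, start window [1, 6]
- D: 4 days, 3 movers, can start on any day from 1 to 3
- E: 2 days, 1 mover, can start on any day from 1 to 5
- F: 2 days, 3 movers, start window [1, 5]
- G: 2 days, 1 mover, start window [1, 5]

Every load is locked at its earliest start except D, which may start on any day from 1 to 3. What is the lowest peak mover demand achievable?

D@1: d1:18  d2:8  d3:3  d4:3  d5:0  d6:0 → peak 18
D@2: d1:15  d2:8  d3:3  d4:3  d5:3  d6:0 → peak 15
D@3: d1:15  d2:5  d3:3  d4:3  d5:3  d6:3 → peak 15
Best is D@2, peak 15.

15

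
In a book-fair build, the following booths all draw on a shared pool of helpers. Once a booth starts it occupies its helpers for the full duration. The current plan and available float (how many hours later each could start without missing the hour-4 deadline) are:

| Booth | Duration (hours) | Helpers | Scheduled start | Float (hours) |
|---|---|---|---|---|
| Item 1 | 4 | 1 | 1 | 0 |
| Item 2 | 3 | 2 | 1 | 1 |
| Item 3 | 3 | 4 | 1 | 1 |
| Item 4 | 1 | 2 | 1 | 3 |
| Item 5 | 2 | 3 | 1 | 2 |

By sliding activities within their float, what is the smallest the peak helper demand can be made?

Early-start (Item 1@1, Item 2@1, Item 3@1, Item 4@1, Item 5@1) gives peak 12: h1:12  h2:10  h3:7  h4:1.
Shift Item 5→2.
Schedule Item 1@1, Item 2@1, Item 3@1, Item 4@1, Item 5@2: h1:9  h2:10  h3:10  h4:1 — peak 10.

10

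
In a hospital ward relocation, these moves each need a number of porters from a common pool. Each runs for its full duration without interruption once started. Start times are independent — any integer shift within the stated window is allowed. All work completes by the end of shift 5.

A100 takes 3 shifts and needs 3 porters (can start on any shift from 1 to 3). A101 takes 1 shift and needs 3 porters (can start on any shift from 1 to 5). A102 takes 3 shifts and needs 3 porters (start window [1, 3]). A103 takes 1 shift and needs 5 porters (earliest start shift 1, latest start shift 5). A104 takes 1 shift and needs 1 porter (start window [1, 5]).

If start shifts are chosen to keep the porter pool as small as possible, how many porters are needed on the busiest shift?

Early-start (A100@1, A101@1, A102@1, A103@1, A104@1) gives peak 15: s1:15  s2:6  s3:6  s4:0  s5:0.
Shift A102→2, A103→5, A104→4.
Schedule A100@1, A101@1, A102@2, A103@5, A104@4: s1:6  s2:6  s3:6  s4:4  s5:5 — peak 6.
Total porter-shifts = 27 over 5 shifts ⇒ peak ≥ ⌈27/5⌉ = 6, so 6 is optimal.

6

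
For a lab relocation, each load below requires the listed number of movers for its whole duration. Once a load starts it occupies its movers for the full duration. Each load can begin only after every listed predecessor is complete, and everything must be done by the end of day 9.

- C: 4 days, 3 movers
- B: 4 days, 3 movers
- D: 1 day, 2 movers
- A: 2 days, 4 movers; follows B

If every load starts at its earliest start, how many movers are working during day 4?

At early start, day 4 has: C, B.
Demand: 3 + 3 = 6.

6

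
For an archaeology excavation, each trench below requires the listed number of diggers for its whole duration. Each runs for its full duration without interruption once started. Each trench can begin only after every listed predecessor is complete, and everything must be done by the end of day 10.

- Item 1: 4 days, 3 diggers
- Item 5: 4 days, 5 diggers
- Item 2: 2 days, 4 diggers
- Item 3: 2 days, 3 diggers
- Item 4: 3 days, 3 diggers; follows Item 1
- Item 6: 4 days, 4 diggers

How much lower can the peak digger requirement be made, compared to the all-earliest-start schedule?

Early-start peak: d1:19  d2:19  d3:12  d4:12  d5:3  d6:3  d7:3  d8:0  d9:0  d10:0 ⇒ 19.
Leveled (Item 1@1, Item 5@1, Item 2@5, Item 3@5, Item 4@7, Item 6@7): d1:8  d2:8  d3:8  d4:8  d5:7  d6:7  d7:7  d8:7  d9:7  d10:4 ⇒ 8.
Reduction 19 − 8 = 11.

11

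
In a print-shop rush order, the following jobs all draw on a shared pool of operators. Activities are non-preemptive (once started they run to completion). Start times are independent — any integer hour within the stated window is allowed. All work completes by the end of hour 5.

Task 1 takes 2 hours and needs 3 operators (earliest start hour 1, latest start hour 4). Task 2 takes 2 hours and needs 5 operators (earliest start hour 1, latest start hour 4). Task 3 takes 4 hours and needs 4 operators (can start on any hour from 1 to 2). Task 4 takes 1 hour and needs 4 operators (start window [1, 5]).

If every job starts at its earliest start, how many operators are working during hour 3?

At early start, hour 3 has: Task 3.
Demand: 4 = 4.

4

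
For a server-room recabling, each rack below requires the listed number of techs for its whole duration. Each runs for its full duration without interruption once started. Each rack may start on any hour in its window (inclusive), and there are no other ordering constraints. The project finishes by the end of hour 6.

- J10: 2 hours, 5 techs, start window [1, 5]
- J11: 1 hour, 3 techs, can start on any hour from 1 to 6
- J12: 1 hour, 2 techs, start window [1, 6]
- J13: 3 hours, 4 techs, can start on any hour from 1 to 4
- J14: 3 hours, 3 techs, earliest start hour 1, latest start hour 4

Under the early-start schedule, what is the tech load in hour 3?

7

At early start, hour 3 has: J13, J14.
Demand: 4 + 3 = 7.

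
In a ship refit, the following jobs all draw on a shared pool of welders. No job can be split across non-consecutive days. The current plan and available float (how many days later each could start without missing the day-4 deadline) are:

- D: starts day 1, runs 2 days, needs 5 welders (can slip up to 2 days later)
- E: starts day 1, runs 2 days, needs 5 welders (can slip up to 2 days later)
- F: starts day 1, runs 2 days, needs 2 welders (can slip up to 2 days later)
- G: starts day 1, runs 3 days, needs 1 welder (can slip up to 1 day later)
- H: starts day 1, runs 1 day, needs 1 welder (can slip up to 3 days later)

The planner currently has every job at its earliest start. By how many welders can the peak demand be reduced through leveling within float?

6

Early-start peak: d1:14  d2:13  d3:1  d4:0 ⇒ 14.
Leveled (D@1, E@3, F@1, G@1, H@3): d1:8  d2:8  d3:7  d4:5 ⇒ 8.
Reduction 14 − 8 = 6.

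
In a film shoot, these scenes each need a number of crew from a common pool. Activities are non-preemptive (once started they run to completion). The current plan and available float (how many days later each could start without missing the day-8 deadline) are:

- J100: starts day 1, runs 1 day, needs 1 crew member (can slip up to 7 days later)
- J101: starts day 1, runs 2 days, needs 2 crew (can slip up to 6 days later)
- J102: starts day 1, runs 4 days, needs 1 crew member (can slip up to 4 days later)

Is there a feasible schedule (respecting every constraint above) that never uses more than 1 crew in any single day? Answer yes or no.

no

Total crew member-days = 9; over 8 days the average is 9/8 > 1, so some day must exceed 1.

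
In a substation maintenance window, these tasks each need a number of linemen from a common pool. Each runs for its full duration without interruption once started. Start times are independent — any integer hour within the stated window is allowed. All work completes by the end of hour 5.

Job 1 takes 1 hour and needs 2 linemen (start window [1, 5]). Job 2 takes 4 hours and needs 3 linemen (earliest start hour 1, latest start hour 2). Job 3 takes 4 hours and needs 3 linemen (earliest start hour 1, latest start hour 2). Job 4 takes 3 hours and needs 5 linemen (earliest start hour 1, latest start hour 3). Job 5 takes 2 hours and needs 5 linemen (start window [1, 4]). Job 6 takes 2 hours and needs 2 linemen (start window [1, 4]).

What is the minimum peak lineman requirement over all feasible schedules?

13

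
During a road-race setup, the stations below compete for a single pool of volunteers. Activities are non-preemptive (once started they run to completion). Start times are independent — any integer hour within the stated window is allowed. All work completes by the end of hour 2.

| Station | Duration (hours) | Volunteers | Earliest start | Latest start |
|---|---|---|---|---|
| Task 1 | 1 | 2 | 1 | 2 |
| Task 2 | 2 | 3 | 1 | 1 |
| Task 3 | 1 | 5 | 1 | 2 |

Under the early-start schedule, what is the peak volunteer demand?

10

Early-start schedule: Task 1@1, Task 2@1, Task 3@1.
Load per hour: hour 1: 10, hour 2: 3.
Peak is 10.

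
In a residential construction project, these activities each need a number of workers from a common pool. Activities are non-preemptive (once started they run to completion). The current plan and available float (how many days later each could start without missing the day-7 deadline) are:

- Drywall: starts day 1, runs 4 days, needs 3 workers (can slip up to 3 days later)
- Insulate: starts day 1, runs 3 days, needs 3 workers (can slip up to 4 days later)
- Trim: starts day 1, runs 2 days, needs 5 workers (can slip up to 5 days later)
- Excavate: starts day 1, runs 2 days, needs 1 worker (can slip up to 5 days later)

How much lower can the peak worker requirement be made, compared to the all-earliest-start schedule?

Early-start peak: d1:12  d2:12  d3:6  d4:3  d5:0  d6:0  d7:0 ⇒ 12.
Leveled (Drywall@1, Insulate@1, Trim@5, Excavate@4): d1:6  d2:6  d3:6  d4:4  d5:6  d6:5  d7:0 ⇒ 6.
Reduction 12 − 6 = 6.

6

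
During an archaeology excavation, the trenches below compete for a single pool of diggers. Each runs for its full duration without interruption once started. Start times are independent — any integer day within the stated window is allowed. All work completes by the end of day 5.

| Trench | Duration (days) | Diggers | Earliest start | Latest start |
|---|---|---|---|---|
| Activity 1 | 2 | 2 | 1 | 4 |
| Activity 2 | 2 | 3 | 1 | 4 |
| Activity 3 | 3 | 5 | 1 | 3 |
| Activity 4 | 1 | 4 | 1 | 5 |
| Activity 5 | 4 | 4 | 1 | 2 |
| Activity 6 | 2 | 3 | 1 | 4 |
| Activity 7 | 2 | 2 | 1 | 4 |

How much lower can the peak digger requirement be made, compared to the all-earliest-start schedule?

Early-start peak: d1:23  d2:19  d3:9  d4:4  d5:0 ⇒ 23.
Leveled (Activity 1@1, Activity 2@1, Activity 3@3, Activity 4@1, Activity 5@2, Activity 6@1, Activity 7@3): d1:12  d2:12  d3:11  d4:11  d5:9 ⇒ 12.
Reduction 23 − 12 = 11.

11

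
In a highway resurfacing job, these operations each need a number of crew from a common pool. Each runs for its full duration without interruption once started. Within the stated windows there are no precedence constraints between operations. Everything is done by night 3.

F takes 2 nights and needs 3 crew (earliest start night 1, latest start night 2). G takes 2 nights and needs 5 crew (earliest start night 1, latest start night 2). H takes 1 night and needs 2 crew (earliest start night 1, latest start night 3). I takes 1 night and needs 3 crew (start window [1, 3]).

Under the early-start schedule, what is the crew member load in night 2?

At early start, night 2 has: F, G.
Demand: 3 + 5 = 8.

8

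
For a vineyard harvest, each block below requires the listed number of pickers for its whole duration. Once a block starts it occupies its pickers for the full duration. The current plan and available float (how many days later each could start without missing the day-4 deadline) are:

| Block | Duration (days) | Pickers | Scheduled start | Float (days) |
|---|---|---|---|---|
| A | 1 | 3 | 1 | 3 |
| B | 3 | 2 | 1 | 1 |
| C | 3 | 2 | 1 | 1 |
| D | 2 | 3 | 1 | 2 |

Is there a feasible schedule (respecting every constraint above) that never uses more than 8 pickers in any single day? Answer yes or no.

yes

Schedule A@1, B@1, C@1, D@2: d1:7  d2:7  d3:7  d4:0 — peak 7 ≤ 8.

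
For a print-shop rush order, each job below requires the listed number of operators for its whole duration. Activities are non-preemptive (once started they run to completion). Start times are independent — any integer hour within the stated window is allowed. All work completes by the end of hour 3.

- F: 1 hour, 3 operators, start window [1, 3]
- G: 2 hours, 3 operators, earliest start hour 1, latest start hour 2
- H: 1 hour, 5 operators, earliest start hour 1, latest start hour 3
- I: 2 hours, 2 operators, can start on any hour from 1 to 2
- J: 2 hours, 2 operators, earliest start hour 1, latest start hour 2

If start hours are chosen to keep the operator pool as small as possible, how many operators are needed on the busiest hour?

8

Early-start (F@1, G@1, H@1, I@1, J@1) gives peak 15: h1:15  h2:7  h3:0.
Shift H→3, J→2.
Schedule F@1, G@1, H@3, I@1, J@2: h1:8  h2:7  h3:7 — peak 8.
Total operator-hours = 22 over 3 hours ⇒ peak ≥ ⌈22/3⌉ = 8, so 8 is optimal.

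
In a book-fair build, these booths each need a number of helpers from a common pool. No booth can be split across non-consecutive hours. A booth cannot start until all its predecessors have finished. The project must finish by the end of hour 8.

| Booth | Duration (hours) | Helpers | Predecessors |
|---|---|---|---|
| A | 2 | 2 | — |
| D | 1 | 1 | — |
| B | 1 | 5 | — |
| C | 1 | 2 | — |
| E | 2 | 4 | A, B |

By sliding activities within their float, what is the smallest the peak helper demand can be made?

5

Early-start (A@1, D@1, B@1, C@1, E@3) gives peak 10: h1:10  h2:2  h3:4  h4:4  h5:0  h6:0  h7:0  h8:0.
Shift B→3, E→4.
Schedule A@1, D@1, B@3, C@1, E@4: h1:5  h2:2  h3:5  h4:4  h5:4  h6:0  h7:0  h8:0 — peak 5.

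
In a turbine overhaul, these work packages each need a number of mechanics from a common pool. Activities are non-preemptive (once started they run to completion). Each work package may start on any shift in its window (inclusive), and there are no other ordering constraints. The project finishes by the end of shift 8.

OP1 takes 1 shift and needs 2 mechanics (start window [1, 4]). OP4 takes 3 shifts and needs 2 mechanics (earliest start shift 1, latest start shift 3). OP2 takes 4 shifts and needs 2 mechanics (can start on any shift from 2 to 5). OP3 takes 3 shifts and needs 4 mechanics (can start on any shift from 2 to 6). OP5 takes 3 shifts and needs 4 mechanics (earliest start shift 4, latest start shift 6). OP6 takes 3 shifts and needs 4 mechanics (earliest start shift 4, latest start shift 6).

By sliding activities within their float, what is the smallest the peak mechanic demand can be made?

8

Early-start (OP1@1, OP4@1, OP2@2, OP3@2, OP5@4, OP6@4) gives peak 14: s1:4  s2:8  s3:8  s4:14  s5:10  s6:8  s7:0  s8:0.
Shift OP5→5, OP6→6.
Schedule OP1@1, OP4@1, OP2@2, OP3@2, OP5@5, OP6@6: s1:4  s2:8  s3:8  s4:6  s5:6  s6:8  s7:8  s8:4 — peak 8.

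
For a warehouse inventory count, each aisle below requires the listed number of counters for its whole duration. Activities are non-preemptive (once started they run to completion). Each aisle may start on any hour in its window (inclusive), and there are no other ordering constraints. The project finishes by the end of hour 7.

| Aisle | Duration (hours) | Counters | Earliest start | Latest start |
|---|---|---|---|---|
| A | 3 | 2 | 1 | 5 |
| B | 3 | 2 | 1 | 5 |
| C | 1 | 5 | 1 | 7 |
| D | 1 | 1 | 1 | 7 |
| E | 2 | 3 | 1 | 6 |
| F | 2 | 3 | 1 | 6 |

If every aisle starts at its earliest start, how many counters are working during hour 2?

10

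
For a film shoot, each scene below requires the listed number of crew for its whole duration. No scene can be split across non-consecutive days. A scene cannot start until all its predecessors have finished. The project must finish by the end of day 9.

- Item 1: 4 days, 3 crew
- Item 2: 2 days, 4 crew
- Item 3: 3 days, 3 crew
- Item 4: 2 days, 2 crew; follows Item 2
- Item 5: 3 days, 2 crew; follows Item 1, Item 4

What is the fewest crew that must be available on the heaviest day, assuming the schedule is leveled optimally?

5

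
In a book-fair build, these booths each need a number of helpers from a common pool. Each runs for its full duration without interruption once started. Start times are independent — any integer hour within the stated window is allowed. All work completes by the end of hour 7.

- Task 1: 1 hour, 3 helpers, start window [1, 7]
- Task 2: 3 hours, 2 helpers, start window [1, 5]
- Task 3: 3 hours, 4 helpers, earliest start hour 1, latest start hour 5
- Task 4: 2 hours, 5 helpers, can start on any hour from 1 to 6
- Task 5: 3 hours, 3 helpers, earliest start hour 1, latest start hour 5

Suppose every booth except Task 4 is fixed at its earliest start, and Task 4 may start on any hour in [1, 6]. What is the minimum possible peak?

Task 4@1: h1:17  h2:14  h3:9  h4:0  h5:0  h6:0  h7:0 → peak 17
Task 4@2: h1:12  h2:14  h3:14  h4:0  h5:0  h6:0  h7:0 → peak 14
Task 4@3: h1:12  h2:9  h3:14  h4:5  h5:0  h6:0  h7:0 → peak 14
Task 4@4: h1:12  h2:9  h3:9  h4:5  h5:5  h6:0  h7:0 → peak 12
Task 4@5: h1:12  h2:9  h3:9  h4:0  h5:5  h6:5  h7:0 → peak 12
Task 4@6: h1:12  h2:9  h3:9  h4:0  h5:0  h6:5  h7:5 → peak 12
Best is Task 4@4, peak 12.

12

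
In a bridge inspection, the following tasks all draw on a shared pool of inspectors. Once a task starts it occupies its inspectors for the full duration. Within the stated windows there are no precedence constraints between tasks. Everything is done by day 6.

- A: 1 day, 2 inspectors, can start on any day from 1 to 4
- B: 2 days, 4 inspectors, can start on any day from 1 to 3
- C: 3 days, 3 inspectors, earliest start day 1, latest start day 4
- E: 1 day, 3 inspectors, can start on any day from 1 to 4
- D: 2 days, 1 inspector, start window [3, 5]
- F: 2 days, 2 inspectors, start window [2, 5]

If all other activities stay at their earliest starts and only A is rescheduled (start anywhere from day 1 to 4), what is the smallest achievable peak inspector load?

10

A@1: d1:12  d2:9  d3:6  d4:1  d5:0  d6:0 → peak 12
A@2: d1:10  d2:11  d3:6  d4:1  d5:0  d6:0 → peak 11
A@3: d1:10  d2:9  d3:8  d4:1  d5:0  d6:0 → peak 10
A@4: d1:10  d2:9  d3:6  d4:3  d5:0  d6:0 → peak 10
Best is A@3, peak 10.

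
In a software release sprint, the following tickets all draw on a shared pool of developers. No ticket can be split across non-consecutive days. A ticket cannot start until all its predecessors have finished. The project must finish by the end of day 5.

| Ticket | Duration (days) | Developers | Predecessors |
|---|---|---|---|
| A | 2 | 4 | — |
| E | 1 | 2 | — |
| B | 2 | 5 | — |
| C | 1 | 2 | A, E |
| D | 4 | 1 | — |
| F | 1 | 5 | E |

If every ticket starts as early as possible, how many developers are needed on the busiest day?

15

Early-start schedule: A@1, E@1, B@1, C@3, D@1, F@2.
Load per day: day 1: 12, day 2: 15, day 3: 3, day 4: 1, day 5: 0.
Peak is 15.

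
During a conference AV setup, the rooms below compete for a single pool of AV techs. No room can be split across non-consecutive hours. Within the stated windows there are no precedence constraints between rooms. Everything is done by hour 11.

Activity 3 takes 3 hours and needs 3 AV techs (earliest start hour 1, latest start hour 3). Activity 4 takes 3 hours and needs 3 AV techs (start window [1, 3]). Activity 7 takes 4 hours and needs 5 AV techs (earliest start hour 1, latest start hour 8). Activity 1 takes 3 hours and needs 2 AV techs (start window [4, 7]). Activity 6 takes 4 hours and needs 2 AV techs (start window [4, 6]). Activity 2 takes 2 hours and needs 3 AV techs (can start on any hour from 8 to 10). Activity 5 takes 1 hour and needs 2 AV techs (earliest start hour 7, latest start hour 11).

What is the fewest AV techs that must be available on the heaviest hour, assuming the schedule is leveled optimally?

Early-start (Activity 3@1, Activity 4@1, Activity 7@1, Activity 1@4, Activity 6@4, Activity 2@8, Activity 5@7) gives peak 11: h1:11  h2:11  h3:11  h4:9  h5:4  h6:4  h7:4  h8:3  h9:3  h10:0  h11:0.
Shift Activity 7→7, Activity 5→10.
Schedule Activity 3@1, Activity 4@1, Activity 7@7, Activity 1@4, Activity 6@4, Activity 2@8, Activity 5@10: h1:6  h2:6  h3:6  h4:4  h5:4  h6:4  h7:7  h8:8  h9:8  h10:7  h11:0 — peak 8.

8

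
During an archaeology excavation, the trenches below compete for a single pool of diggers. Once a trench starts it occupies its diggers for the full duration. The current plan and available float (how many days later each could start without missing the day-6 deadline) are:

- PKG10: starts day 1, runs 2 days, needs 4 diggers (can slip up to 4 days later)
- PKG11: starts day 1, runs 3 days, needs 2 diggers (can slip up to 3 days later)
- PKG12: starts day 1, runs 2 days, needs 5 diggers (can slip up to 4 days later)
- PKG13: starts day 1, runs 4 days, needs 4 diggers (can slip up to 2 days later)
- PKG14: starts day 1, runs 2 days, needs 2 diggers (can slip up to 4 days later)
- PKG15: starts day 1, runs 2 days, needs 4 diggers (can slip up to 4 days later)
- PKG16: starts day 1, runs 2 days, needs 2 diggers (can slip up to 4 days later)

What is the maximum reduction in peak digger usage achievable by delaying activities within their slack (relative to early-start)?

Early-start peak: d1:23  d2:23  d3:6  d4:4  d5:0  d6:0 ⇒ 23.
Leveled (PKG10@1, PKG11@1, PKG12@5, PKG13@1, PKG14@3, PKG15@5, PKG16@3): d1:10  d2:10  d3:10  d4:8  d5:9  d6:9 ⇒ 10.
Reduction 23 − 10 = 13.

13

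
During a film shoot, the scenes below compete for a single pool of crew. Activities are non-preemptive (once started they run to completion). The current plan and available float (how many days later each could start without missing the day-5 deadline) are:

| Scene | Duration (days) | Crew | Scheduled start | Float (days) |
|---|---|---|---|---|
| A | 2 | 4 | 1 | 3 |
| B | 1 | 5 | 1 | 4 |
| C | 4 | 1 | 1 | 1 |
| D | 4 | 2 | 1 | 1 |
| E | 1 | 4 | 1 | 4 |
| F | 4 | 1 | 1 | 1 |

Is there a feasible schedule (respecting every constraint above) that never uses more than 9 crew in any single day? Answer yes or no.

yes

Schedule A@1, B@5, C@1, D@1, E@3, F@1: d1:8  d2:8  d3:8  d4:4  d5:5 — peak 8 ≤ 9.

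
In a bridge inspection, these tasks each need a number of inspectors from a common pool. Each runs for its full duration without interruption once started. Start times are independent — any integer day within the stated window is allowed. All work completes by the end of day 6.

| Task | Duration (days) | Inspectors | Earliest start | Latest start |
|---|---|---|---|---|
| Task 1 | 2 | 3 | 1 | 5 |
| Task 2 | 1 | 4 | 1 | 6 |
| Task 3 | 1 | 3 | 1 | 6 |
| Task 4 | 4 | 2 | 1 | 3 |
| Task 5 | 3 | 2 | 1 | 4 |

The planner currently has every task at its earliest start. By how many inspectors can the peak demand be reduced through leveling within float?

9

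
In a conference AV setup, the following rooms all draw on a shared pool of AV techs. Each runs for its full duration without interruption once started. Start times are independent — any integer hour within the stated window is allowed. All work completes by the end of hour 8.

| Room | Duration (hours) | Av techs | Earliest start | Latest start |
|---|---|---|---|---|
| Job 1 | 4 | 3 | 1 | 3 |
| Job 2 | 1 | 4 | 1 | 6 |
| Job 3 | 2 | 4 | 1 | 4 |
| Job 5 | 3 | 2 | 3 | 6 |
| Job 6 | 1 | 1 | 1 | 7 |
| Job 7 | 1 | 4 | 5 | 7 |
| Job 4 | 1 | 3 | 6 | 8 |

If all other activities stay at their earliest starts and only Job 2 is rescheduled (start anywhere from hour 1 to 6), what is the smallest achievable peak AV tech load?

8

Job 2@1: h1:12  h2:7  h3:5  h4:5  h5:6  h6:3  h7:0  h8:0 → peak 12
Job 2@2: h1:8  h2:11  h3:5  h4:5  h5:6  h6:3  h7:0  h8:0 → peak 11
Job 2@3: h1:8  h2:7  h3:9  h4:5  h5:6  h6:3  h7:0  h8:0 → peak 9
Job 2@4: h1:8  h2:7  h3:5  h4:9  h5:6  h6:3  h7:0  h8:0 → peak 9
Job 2@5: h1:8  h2:7  h3:5  h4:5  h5:10  h6:3  h7:0  h8:0 → peak 10
Job 2@6: h1:8  h2:7  h3:5  h4:5  h5:6  h6:7  h7:0  h8:0 → peak 8
Best is Job 2@6, peak 8.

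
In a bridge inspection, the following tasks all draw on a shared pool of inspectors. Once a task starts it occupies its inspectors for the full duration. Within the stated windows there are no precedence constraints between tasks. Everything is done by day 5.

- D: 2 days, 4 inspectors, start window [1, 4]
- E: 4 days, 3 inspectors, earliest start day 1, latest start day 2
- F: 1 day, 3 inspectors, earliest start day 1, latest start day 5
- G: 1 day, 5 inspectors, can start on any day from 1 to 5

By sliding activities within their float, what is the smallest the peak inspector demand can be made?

7

Early-start (D@1, E@1, F@1, G@1) gives peak 15: d1:15  d2:7  d3:3  d4:3  d5:0.
Shift F→3, G→5.
Schedule D@1, E@1, F@3, G@5: d1:7  d2:7  d3:6  d4:3  d5:5 — peak 7.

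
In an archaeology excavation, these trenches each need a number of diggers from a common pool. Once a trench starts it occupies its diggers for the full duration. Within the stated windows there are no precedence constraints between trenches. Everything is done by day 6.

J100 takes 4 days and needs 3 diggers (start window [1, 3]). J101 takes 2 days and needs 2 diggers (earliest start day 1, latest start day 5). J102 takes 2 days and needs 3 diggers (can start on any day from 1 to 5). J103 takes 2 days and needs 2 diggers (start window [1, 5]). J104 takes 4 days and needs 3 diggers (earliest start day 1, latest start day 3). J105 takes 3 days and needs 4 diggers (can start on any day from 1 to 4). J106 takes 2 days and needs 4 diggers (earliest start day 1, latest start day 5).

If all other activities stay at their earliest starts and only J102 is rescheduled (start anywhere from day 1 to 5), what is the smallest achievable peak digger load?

18

J102@1: d1:21  d2:21  d3:10  d4:6  d5:0  d6:0 → peak 21
J102@2: d1:18  d2:21  d3:13  d4:6  d5:0  d6:0 → peak 21
J102@3: d1:18  d2:18  d3:13  d4:9  d5:0  d6:0 → peak 18
J102@4: d1:18  d2:18  d3:10  d4:9  d5:3  d6:0 → peak 18
J102@5: d1:18  d2:18  d3:10  d4:6  d5:3  d6:3 → peak 18
Best is J102@3, peak 18.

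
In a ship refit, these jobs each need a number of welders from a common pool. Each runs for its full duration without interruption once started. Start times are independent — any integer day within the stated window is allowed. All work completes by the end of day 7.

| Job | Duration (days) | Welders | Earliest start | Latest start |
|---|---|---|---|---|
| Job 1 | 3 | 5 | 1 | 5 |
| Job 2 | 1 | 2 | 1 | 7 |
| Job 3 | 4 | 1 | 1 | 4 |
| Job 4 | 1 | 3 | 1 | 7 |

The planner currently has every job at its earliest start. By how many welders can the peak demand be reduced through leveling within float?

6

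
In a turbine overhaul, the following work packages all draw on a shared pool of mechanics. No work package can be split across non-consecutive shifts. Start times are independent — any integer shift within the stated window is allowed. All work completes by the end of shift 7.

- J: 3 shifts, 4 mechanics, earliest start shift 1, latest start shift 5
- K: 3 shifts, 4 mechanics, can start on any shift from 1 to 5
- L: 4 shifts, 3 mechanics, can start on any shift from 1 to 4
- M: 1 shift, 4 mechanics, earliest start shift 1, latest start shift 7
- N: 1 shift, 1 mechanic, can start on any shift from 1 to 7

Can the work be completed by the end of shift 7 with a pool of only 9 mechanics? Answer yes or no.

yes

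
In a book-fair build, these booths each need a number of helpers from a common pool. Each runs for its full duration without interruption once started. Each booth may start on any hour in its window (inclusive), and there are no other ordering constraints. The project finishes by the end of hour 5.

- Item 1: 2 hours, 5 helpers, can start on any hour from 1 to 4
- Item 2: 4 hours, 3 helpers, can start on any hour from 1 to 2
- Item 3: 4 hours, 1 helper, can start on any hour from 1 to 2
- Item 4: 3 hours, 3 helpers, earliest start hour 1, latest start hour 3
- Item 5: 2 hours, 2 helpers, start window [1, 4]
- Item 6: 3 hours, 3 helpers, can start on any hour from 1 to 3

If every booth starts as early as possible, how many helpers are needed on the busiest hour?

Early-start schedule: Item 1@1, Item 2@1, Item 3@1, Item 4@1, Item 5@1, Item 6@1.
Load per hour: hour 1: 17, hour 2: 17, hour 3: 10, hour 4: 4, hour 5: 0.
Peak is 17.

17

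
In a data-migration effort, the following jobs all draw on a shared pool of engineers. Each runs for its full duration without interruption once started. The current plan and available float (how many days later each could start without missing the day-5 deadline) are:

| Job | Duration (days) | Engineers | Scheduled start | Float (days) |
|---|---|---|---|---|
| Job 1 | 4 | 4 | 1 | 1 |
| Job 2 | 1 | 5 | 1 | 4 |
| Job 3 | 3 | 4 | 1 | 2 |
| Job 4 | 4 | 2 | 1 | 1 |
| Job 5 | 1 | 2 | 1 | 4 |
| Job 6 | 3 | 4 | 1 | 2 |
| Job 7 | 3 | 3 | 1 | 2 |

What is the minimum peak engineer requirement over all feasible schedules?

Early-start (Job 1@1, Job 2@1, Job 3@1, Job 4@1, Job 5@1, Job 6@1, Job 7@1) gives peak 24: d1:24  d2:17  d3:17  d4:6  d5:0.
Shift Job 6→2, Job 7→2.
Schedule Job 1@1, Job 2@1, Job 3@1, Job 4@1, Job 5@1, Job 6@2, Job 7@2: d1:17  d2:17  d3:17  d4:13  d5:0 — peak 17.

17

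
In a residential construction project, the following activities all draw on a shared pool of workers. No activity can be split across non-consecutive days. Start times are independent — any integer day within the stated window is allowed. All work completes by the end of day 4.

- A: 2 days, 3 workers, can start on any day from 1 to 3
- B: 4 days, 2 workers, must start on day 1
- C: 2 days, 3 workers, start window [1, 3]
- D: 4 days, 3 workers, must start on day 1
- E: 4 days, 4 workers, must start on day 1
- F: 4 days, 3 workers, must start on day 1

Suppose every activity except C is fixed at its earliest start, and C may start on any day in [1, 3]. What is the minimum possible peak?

C@1: d1:18  d2:18  d3:12  d4:12 → peak 18
C@2: d1:15  d2:18  d3:15  d4:12 → peak 18
C@3: d1:15  d2:15  d3:15  d4:15 → peak 15
Best is C@3, peak 15.

15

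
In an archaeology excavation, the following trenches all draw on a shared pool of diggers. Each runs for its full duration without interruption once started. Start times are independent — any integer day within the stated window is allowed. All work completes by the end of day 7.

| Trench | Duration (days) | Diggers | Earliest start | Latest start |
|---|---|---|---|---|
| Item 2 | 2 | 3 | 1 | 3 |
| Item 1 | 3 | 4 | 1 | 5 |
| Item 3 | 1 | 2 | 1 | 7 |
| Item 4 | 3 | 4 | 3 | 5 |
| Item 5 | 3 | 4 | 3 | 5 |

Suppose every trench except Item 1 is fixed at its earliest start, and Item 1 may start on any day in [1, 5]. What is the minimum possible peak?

Item 1@1: d1:9  d2:7  d3:12  d4:8  d5:8  d6:0  d7:0 → peak 12
Item 1@2: d1:5  d2:7  d3:12  d4:12  d5:8  d6:0  d7:0 → peak 12
Item 1@3: d1:5  d2:3  d3:12  d4:12  d5:12  d6:0  d7:0 → peak 12
Item 1@4: d1:5  d2:3  d3:8  d4:12  d5:12  d6:4  d7:0 → peak 12
Item 1@5: d1:5  d2:3  d3:8  d4:8  d5:12  d6:4  d7:4 → peak 12
Best is Item 1@1, peak 12.

12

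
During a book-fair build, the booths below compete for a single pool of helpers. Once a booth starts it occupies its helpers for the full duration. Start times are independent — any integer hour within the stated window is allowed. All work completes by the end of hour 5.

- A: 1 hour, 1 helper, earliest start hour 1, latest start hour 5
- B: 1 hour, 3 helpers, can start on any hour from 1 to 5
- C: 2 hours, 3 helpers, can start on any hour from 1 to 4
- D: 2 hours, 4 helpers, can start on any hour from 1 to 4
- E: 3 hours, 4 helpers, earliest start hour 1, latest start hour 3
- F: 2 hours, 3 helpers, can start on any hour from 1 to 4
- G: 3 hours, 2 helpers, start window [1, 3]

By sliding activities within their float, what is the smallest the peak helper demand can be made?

9

Early-start (A@1, B@1, C@1, D@1, E@1, F@1, G@1) gives peak 20: h1:20  h2:16  h3:6  h4:0  h5:0.
Shift D→4, E→3, F→2.
Schedule A@1, B@1, C@1, D@4, E@3, F@2, G@1: h1:9  h2:8  h3:9  h4:8  h5:8 — peak 9.
Total helper-hours = 42 over 5 hours ⇒ peak ≥ ⌈42/5⌉ = 9, so 9 is optimal.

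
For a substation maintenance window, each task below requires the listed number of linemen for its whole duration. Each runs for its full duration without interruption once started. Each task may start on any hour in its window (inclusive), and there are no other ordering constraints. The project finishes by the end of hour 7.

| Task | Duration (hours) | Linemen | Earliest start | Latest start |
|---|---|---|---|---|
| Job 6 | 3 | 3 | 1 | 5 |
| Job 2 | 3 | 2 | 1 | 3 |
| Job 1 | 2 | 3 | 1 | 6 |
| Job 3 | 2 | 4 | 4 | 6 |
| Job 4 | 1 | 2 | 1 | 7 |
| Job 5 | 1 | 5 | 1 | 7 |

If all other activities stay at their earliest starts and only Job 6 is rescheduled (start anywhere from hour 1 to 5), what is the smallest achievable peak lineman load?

12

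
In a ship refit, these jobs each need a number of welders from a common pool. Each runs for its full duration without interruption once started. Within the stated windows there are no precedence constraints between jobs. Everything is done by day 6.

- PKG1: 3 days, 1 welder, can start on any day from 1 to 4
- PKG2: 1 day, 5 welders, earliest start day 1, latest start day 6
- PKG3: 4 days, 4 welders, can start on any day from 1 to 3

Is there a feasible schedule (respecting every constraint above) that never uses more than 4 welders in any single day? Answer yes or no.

no

The minimum achievable peak is 5; 4 < 5, so no feasible schedule stays within the cap.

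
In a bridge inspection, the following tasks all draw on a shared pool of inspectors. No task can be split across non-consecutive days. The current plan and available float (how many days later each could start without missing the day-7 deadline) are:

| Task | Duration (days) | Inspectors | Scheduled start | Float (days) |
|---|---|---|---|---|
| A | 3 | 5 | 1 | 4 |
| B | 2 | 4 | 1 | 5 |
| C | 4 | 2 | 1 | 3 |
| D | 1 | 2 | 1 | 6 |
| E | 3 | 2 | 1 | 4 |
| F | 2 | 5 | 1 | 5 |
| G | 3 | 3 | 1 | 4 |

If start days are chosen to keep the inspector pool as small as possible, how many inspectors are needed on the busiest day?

9

Early-start (A@1, B@1, C@1, D@1, E@1, F@1, G@1) gives peak 23: d1:23  d2:21  d3:12  d4:2  d5:0  d6:0  d7:0.
Shift C→4, D→4, E→4, F→6, G→3.
Schedule A@1, B@1, C@4, D@4, E@4, F@6, G@3: d1:9  d2:9  d3:8  d4:9  d5:7  d6:9  d7:7 — peak 9.
Total inspector-days = 58 over 7 days ⇒ peak ≥ ⌈58/7⌉ = 9, so 9 is optimal.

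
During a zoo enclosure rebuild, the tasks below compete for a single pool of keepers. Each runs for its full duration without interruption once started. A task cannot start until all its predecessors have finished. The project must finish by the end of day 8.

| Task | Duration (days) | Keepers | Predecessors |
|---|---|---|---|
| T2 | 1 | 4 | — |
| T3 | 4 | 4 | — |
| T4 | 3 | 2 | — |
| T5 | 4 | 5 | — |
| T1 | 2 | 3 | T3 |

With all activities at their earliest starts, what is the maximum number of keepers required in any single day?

15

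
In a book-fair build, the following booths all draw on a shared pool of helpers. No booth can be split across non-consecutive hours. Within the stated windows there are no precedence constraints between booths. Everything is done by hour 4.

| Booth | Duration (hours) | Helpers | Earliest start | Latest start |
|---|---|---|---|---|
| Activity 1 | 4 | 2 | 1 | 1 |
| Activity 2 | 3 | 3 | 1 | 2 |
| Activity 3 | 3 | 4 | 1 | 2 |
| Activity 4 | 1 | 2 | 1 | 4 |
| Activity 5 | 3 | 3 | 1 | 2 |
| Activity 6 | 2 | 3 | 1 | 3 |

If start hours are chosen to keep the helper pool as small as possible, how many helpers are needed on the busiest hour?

15

Early-start (Activity 1@1, Activity 2@1, Activity 3@1, Activity 4@1, Activity 5@1, Activity 6@1) gives peak 17: h1:17  h2:15  h3:12  h4:2.
Shift Activity 6→2.
Schedule Activity 1@1, Activity 2@1, Activity 3@1, Activity 4@1, Activity 5@1, Activity 6@2: h1:14  h2:15  h3:15  h4:2 — peak 15.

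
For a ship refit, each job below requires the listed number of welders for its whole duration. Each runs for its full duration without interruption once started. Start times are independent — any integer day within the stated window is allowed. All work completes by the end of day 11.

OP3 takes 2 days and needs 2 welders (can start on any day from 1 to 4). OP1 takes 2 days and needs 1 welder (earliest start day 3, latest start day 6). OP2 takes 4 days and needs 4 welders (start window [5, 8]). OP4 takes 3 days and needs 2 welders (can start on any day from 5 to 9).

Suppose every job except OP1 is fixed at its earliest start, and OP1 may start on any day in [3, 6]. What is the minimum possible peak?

OP1@3: d1:2  d2:2  d3:1  d4:1  d5:6  d6:6  d7:6  d8:4  d9:0  d10:0  d11:0 → peak 6
OP1@4: d1:2  d2:2  d3:0  d4:1  d5:7  d6:6  d7:6  d8:4  d9:0  d10:0  d11:0 → peak 7
OP1@5: d1:2  d2:2  d3:0  d4:0  d5:7  d6:7  d7:6  d8:4  d9:0  d10:0  d11:0 → peak 7
OP1@6: d1:2  d2:2  d3:0  d4:0  d5:6  d6:7  d7:7  d8:4  d9:0  d10:0  d11:0 → peak 7
Best is OP1@3, peak 6.

6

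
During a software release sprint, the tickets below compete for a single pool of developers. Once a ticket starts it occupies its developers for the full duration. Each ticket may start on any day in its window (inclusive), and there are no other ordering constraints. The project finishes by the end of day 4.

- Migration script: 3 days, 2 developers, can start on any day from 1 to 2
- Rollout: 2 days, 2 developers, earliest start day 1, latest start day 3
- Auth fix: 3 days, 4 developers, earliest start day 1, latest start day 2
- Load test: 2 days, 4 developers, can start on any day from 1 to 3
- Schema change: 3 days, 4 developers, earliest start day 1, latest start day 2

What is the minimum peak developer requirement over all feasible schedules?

14

Early-start (Migration script@1, Rollout@1, Auth fix@1, Load test@1, Schema change@1) gives peak 16: d1:16  d2:16  d3:10  d4:0.
Shift Load test→3.
Schedule Migration script@1, Rollout@1, Auth fix@1, Load test@3, Schema change@1: d1:12  d2:12  d3:14  d4:4 — peak 14.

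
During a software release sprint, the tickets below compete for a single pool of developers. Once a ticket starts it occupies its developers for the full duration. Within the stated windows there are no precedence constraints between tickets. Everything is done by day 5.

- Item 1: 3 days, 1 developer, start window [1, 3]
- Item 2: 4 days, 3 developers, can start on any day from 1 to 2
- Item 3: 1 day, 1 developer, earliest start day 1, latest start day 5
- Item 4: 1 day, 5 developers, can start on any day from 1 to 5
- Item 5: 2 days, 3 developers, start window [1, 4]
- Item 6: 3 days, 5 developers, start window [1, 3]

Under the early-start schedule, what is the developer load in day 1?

At early start, day 1 has: Item 1, Item 2, Item 3, Item 4, Item 5, Item 6.
Demand: 1 + 3 + 1 + 5 + 3 + 5 = 18.

18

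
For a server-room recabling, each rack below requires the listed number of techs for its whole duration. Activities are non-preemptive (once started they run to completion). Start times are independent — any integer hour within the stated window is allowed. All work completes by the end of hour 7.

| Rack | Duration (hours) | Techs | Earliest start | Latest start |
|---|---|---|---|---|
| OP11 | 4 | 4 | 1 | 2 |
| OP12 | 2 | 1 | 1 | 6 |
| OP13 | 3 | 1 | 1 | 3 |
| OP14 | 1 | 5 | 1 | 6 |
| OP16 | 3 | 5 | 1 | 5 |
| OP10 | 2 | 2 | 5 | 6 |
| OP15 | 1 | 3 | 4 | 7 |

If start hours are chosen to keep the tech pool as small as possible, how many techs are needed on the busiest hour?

Early-start (OP11@1, OP12@1, OP13@1, OP14@1, OP16@1, OP10@5, OP15@4) gives peak 16: h1:16  h2:11  h3:10  h4:7  h5:2  h6:2  h7:0.
Shift OP14→4, OP16→5, OP15→7.
Schedule OP11@1, OP12@1, OP13@1, OP14@4, OP16@5, OP10@5, OP15@7: h1:6  h2:6  h3:5  h4:9  h5:7  h6:7  h7:8 — peak 9.

9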